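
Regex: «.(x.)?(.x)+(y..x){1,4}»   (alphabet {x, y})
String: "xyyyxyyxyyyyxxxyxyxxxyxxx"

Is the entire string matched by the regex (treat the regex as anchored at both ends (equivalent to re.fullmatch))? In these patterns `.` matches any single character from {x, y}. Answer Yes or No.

No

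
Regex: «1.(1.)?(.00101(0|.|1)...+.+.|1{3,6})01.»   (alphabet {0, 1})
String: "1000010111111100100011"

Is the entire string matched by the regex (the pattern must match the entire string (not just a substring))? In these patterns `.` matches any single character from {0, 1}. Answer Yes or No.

Yes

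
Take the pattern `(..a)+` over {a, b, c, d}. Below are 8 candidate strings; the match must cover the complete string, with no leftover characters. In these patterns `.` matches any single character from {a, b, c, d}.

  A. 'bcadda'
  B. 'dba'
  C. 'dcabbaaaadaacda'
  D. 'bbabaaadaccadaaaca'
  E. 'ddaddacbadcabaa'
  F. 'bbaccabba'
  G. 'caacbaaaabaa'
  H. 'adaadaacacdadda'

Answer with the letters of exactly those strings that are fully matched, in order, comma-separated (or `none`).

A → match
B → match
C → match
D → match
E → match
F → match
G → match
H → match

A, B, C, D, E, F, G, H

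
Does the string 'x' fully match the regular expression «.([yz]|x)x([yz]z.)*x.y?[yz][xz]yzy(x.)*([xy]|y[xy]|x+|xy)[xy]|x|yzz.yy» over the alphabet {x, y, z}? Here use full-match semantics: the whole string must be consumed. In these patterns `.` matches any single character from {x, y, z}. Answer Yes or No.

Yes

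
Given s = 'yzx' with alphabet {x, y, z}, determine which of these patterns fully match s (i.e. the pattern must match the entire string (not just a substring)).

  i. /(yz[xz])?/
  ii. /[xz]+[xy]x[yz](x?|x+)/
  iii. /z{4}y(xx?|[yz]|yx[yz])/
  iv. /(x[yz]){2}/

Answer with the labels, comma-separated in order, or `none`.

i → match
ii → no match
iii → no match — must start with 'z'
iv → no match — must start with 'x'

i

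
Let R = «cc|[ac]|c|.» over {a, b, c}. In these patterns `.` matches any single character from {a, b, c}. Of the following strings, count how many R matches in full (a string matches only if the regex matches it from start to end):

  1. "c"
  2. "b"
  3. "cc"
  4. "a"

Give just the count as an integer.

1 → match
2 → match
3 → match
4 → match
Total matched: 4

4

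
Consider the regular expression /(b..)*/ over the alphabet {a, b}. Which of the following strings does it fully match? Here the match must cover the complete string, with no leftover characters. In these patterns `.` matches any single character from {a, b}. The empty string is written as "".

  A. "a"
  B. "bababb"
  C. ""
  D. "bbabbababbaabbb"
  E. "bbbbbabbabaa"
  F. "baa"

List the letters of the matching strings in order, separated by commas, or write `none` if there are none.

A → no match
B → no match
C → match
D → match
E → match
F → match

C, D, E, F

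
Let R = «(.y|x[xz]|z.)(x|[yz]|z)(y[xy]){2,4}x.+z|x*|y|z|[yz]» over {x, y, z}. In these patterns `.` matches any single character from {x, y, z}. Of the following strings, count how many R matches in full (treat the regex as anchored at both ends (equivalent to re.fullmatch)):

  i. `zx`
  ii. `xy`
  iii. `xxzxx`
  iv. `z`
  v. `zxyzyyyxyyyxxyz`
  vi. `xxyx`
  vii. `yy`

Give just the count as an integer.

i. `zx` → no match
ii. `xy` → no match
iii. `xxzxx` → no match
iv. `z` → match
v → no match
vi. `xxyx` → no match
vii. `yy` → no match
Total matched: 1

1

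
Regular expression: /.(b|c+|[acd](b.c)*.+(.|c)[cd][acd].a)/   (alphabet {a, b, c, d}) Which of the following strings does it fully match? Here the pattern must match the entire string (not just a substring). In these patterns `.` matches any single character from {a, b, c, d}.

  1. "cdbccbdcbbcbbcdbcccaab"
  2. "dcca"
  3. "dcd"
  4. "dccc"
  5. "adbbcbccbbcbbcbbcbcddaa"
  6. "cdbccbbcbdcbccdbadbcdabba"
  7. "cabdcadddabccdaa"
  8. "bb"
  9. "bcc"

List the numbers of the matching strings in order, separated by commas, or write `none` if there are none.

4, 5, 7, 8, 9

1 → no match
2. "dcca" → no match
3. "dcd" → no match
4. "dccc" → match
5 → match
6 → no match
7 → match
8. "bb" → match
9. "bcc" → match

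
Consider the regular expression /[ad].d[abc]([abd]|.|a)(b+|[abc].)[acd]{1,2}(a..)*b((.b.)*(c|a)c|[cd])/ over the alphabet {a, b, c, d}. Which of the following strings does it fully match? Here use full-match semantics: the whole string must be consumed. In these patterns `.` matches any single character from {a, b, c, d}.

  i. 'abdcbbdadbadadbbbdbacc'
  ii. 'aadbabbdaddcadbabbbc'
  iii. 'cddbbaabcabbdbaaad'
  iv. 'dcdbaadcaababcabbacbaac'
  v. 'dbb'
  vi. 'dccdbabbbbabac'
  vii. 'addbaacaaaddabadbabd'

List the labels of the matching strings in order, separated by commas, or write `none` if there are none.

i → no match
ii → no match
iii → no match
iv → no match
v. 'dbb' → no match
vi → no match
vii → no match

none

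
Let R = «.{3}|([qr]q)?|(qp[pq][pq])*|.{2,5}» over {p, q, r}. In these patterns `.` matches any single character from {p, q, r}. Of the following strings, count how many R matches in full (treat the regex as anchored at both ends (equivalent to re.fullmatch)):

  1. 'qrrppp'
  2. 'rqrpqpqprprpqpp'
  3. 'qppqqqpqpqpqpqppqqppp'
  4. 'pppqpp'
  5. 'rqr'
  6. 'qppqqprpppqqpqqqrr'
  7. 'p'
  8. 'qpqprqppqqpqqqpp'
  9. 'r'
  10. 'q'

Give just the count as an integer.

1

1 → no match
2 → no match
3 → no match
4 → no match
5 → match
6 → no match
7 → no match
8 → no match
9 → no match
10 → no match
Total matched: 1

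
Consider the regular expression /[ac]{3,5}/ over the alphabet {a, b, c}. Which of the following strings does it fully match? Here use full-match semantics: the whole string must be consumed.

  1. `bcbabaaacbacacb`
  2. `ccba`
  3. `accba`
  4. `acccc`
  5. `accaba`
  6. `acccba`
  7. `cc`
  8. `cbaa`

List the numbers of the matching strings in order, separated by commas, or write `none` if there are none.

1 → no match
2 → no match
3 → no match
4 → match
5 → no match
6 → no match
7 → no match
8 → no match

4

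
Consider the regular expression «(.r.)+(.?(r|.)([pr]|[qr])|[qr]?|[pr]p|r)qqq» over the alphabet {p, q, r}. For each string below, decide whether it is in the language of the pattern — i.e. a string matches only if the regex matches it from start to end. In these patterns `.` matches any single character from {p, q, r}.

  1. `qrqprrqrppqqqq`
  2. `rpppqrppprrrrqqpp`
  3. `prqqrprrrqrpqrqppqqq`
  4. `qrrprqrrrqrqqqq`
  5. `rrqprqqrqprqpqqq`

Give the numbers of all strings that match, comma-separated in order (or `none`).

1, 3, 4

1 → match
2 → no match — must end with `qqq`
3 → match
4 → match
5 → no match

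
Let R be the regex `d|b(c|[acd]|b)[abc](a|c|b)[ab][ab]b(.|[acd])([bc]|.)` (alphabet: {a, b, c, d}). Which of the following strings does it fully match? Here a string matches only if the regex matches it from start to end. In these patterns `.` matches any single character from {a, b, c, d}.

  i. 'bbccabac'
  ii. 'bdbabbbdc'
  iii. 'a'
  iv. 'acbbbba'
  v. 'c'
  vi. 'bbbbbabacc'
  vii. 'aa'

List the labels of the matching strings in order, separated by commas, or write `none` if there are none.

ii

i → no match
ii → match
iii → no match
iv → no match
v → no match
vi → no match
vii → no match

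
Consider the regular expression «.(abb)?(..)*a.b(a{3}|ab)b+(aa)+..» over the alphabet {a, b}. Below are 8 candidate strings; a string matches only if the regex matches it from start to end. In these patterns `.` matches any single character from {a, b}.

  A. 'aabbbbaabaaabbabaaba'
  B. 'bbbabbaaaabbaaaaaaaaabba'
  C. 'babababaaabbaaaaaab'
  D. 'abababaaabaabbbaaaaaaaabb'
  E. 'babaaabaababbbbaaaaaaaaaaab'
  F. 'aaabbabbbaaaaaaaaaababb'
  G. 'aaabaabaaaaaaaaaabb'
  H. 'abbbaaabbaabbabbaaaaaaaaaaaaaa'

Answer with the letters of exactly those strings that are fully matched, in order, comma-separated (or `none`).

E

A → no match
B → no match
C → no match
D → no match
E → match
F → no match
G → no match
H → no match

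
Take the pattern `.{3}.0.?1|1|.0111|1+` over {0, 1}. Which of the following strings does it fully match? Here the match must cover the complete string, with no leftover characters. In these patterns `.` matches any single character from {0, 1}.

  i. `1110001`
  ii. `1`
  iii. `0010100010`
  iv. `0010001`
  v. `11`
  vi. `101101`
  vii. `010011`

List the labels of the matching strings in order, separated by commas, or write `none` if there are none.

i, ii, iv, v, vi

i → match
ii → match
iii → no match
iv → match
v → match
vi → match
vii → no match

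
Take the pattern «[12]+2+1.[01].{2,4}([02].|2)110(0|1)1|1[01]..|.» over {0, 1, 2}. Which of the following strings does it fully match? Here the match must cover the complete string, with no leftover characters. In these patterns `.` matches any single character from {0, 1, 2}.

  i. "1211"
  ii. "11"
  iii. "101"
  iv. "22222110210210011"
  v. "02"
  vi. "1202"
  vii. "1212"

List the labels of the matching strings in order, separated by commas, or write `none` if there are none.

i → no match
ii → no match
iii → no match
iv → no match
v → no match
vi → no match
vii → no match

none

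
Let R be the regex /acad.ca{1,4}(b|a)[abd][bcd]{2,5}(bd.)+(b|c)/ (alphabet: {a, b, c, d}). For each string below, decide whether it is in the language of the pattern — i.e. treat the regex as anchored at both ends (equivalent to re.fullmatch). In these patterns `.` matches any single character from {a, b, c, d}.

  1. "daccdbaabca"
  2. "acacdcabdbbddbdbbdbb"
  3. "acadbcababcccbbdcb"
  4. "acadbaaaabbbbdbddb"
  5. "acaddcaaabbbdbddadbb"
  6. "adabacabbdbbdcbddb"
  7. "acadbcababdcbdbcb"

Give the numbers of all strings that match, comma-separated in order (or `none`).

3

1. "daccdbaabca" → no match — must start with "acad"
2 → no match — must start with "acad"
3 → match
4 → no match
5 → no match
6 → no match — must start with "acad"
7 → no match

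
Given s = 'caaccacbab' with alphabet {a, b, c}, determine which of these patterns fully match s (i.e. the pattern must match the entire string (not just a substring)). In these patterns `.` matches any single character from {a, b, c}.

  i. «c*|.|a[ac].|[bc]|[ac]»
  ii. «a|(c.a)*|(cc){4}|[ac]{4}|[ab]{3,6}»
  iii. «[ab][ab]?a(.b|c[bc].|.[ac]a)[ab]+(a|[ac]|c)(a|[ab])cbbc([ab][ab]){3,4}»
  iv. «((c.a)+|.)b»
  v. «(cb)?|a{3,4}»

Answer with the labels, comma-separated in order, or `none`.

iv

i → no match
ii → no match
iii → no match
iv → match
v → no match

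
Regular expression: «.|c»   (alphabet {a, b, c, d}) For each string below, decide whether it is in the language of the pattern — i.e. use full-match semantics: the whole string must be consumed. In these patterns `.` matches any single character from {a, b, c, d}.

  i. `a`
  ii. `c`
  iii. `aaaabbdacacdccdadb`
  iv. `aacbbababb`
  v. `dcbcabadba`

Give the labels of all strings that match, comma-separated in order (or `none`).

i. `a` → match
ii. `c` → match
iii → no match
iv. `aacbbababb` → no match
v. `dcbcabadba` → no match

i, ii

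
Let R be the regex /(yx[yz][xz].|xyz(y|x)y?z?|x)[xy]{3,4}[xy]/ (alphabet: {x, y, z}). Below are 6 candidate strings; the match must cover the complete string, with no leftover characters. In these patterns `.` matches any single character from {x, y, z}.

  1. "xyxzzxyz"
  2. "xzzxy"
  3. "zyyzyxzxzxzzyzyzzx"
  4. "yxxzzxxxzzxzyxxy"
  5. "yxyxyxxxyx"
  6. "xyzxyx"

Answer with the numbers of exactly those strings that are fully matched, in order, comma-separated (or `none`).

5

1 → no match
2 → no match
3 → no match
4 → no match
5 → match
6 → no match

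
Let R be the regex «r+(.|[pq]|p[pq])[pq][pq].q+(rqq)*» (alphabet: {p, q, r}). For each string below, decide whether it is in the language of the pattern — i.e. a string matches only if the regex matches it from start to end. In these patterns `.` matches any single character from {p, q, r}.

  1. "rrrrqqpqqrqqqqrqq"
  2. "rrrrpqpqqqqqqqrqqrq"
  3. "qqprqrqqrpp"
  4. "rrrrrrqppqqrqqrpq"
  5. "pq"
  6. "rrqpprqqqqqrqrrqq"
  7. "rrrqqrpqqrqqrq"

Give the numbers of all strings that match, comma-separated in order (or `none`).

1 → no match
2 → no match
3 → no match — must start with "r"
4 → no match
5 → no match — must start with "r"
6 → no match
7 → no match

none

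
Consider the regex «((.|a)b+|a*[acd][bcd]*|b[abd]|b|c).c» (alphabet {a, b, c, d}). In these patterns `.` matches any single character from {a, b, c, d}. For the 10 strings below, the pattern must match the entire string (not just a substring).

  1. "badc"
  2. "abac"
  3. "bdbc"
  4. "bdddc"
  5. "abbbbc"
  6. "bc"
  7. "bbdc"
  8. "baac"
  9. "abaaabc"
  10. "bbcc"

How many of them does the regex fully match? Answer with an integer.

1. "badc" → match
2. "abac" → match
3. "bdbc" → match
4. "bdddc" → no match
5. "abbbbc" → match
6. "bc" → no match
7. "bbdc" → match
8. "baac" → match
9. "abaaabc" → no match
10. "bbcc" → match
Total matched: 7

7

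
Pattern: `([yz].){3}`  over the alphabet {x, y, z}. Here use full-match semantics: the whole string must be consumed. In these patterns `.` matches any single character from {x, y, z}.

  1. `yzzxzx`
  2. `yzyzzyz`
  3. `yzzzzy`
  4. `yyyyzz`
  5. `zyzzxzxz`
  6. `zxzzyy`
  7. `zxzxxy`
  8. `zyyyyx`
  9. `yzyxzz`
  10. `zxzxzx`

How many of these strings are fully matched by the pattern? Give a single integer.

7

1 → match
2 → no match
3 → match
4 → match
5 → no match
6 → match
7 → no match
8 → match
9 → match
10 → match
Total matched: 7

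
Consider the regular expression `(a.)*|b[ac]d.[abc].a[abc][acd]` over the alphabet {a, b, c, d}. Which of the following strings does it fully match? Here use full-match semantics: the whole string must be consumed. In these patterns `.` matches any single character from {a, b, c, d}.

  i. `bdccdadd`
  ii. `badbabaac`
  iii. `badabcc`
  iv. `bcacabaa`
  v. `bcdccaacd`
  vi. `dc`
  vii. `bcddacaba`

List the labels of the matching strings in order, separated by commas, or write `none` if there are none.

ii, v, vii

i → no match
ii → match
iii → no match
iv → no match
v → match
vi → no match
vii → match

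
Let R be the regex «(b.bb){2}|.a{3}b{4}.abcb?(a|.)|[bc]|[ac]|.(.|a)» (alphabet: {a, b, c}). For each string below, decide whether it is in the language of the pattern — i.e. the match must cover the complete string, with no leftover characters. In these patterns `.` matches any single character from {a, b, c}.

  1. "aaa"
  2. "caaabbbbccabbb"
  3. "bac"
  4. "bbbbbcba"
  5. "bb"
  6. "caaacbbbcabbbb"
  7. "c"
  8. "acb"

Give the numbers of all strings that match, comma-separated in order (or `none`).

1 → no match
2 → no match
3 → no match
4 → no match
5 → match
6 → no match
7 → match
8 → no match

5, 7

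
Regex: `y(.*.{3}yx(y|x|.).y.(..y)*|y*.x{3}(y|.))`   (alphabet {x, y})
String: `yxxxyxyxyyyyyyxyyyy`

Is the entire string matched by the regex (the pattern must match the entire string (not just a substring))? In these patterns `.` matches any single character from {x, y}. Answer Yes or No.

Yes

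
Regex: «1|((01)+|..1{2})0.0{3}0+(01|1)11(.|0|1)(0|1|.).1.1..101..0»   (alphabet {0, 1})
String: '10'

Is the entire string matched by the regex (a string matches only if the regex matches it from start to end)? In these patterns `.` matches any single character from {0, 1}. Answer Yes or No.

No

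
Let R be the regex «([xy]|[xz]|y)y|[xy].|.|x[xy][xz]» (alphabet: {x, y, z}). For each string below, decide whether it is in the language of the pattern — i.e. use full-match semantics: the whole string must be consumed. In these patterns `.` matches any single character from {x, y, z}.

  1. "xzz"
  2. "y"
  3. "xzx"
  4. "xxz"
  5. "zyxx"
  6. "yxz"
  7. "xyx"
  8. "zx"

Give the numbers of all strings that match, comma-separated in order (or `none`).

1 → no match
2 → match
3 → no match
4 → match
5 → no match
6 → no match
7 → match
8 → no match

2, 4, 7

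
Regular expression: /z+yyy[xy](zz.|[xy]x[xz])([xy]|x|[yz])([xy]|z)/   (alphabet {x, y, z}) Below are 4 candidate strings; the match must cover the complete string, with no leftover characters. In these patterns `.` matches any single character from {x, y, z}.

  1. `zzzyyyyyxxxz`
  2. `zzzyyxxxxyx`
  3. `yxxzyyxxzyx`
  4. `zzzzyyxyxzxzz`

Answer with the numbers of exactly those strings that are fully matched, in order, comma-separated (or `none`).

1

1. `zzzyyyyyxxxz` → match
2. `zzzyyxxxxyx` → no match
3. `yxxzyyxxzyx` → no match — must start with `z`
4 → no match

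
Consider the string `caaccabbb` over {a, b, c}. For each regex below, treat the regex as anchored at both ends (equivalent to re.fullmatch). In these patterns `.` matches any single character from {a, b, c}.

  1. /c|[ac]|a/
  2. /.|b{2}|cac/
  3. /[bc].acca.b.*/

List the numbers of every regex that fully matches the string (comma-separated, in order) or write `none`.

1 → no match
2 → no match
3 → match

3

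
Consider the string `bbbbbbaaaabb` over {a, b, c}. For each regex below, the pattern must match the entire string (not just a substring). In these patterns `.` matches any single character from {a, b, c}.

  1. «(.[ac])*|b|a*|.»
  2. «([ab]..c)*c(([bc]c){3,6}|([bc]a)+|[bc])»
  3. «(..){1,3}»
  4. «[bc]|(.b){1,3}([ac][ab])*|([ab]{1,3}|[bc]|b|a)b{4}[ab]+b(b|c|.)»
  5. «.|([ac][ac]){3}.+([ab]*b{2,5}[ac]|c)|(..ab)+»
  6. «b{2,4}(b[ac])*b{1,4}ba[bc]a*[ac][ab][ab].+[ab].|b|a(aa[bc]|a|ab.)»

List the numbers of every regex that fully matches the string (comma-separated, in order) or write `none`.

1 → no match
2 → no match
3 → no match
4 → match
5 → no match
6 → no match

4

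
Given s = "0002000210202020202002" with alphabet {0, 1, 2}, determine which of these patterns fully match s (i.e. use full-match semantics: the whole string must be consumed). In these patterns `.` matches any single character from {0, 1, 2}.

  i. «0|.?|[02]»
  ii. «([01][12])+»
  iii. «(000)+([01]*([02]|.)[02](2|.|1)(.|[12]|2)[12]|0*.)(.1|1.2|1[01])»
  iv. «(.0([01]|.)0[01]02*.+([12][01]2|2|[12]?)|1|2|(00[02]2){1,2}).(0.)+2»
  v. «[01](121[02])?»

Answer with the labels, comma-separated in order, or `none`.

i → no match
ii → no match
iii → no match
iv → match
v → no match

iv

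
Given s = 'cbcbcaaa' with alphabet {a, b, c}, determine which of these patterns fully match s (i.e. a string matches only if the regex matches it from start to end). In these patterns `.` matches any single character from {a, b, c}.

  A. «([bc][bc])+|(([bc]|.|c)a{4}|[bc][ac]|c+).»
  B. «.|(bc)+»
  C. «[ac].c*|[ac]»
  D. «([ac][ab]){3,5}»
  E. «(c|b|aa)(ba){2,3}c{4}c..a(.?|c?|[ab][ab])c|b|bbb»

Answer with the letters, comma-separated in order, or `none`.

A → no match
B → no match
C → no match
D → match
E → no match

D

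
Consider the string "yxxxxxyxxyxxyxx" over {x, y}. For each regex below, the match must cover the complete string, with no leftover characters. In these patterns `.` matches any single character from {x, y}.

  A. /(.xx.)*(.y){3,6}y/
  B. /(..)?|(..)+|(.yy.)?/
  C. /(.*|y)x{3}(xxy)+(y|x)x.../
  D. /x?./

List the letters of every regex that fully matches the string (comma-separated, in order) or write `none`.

C

A → no match — must end with "yy"
B → no match
C → match
D → no match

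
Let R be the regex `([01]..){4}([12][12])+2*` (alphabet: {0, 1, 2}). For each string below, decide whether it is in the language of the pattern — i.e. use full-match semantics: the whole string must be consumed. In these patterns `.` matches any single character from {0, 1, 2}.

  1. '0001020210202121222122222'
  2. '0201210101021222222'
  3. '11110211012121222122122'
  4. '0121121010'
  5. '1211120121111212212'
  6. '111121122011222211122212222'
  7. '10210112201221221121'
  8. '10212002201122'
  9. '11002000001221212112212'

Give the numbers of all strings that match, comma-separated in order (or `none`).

1, 2, 3, 5, 6, 7, 8, 9

1 → match
2 → match
3 → match
4 → no match
5 → match
6 → match
7 → match
8 → match
9 → match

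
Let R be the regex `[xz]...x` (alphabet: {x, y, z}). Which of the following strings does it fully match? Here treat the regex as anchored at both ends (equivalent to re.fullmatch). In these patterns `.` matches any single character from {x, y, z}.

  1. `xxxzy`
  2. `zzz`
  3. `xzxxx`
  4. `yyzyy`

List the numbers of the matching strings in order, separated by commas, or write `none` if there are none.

3

1. `xxxzy` → no match — must end with `x`
2. `zzz` → no match — must end with `x`
3. `xzxxx` → match
4. `yyzyy` → no match — must end with `x`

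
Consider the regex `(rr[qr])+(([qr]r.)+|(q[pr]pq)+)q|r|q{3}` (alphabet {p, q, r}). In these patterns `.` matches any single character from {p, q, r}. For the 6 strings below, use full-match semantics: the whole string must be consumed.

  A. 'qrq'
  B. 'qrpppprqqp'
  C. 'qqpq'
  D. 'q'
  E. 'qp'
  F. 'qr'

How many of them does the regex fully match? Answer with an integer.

0

A → no match
B → no match
C → no match
D → no match
E → no match
F → no match
Total matched: 0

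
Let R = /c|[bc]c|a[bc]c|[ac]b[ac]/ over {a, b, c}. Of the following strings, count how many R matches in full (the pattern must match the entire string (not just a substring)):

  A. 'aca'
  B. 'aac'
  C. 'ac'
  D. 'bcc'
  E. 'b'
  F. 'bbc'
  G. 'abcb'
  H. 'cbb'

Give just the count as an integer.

0

A. 'aca' → no match
B. 'aac' → no match
C. 'ac' → no match
D. 'bcc' → no match
E. 'b' → no match
F. 'bbc' → no match
G. 'abcb' → no match
H. 'cbb' → no match
Total matched: 0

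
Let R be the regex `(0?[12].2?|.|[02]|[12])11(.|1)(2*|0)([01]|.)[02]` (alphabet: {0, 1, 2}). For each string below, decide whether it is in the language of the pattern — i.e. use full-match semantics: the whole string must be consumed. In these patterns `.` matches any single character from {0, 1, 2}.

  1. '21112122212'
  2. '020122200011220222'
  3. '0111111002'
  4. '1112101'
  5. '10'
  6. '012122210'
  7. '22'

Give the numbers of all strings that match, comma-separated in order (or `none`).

1 → no match
2 → no match
3 → no match
4 → no match
5 → no match
6 → no match
7 → no match

none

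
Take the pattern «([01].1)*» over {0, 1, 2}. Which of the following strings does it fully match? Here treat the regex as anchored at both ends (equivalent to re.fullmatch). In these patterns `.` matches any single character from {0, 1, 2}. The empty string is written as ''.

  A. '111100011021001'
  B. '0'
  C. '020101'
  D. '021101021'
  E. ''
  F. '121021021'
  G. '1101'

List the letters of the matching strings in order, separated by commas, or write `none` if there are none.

A → no match
B → no match
C → no match
D → match
E → match
F → match
G → no match

D, E, F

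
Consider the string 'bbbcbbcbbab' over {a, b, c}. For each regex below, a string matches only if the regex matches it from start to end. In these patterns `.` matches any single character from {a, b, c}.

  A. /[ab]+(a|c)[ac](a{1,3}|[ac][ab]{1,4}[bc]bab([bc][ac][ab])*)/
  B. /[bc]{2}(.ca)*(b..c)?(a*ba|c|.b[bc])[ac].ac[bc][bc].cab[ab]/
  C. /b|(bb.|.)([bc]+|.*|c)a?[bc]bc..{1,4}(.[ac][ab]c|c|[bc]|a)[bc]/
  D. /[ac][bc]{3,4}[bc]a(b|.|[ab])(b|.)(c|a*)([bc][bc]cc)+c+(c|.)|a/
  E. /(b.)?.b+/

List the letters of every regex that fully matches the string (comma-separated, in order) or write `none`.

C

A → no match
B → no match
C → match
D → no match
E → no match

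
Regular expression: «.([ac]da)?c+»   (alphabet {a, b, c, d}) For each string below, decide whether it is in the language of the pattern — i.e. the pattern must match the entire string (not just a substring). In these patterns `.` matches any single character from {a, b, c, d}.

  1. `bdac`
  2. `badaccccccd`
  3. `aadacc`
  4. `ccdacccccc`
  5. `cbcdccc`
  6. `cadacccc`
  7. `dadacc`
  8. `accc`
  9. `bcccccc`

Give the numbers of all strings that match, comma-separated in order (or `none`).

3, 4, 6, 7, 8, 9

1 → no match
2 → no match — must end with `c`
3 → match
4 → match
5 → no match
6 → match
7 → match
8 → match
9 → match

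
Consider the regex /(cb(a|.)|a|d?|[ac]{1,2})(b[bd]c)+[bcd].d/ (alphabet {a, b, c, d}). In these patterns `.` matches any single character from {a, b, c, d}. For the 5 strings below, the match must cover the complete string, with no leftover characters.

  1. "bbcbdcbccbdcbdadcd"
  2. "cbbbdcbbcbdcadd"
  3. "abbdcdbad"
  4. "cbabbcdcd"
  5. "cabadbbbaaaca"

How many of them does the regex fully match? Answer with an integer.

1

1 → no match
2 → no match
3 → no match
4 → match
5 → no match — must end with "d"
Total matched: 1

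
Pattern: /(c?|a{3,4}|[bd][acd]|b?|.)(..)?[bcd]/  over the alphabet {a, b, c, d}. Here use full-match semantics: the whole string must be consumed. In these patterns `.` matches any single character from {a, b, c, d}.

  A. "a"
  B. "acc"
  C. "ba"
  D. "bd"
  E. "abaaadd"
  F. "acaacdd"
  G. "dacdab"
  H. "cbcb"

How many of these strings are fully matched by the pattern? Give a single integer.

A → no match
B → match
C → no match
D → match
E → no match
F → no match
G → no match
H → match
Total matched: 3

3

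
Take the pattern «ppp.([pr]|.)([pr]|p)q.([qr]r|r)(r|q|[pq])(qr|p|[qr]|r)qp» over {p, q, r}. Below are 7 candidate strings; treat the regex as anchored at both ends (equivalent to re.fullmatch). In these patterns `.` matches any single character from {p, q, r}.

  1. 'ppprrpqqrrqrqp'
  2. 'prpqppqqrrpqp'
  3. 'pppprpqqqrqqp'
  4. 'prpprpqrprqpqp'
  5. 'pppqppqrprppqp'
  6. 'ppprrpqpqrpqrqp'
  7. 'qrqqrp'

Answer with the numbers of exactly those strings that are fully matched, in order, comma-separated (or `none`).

1, 6

1 → match
2 → no match — must start with 'ppp'
3 → no match
4 → no match — must start with 'ppp'
5 → no match
6 → match
7 → no match — must start with 'ppp'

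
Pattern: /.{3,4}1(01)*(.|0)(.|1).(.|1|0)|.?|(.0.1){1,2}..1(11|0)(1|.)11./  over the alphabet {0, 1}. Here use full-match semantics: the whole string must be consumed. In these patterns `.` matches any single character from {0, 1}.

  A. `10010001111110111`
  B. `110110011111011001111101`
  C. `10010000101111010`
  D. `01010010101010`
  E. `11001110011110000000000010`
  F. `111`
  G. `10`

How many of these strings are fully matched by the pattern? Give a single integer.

1

A → match
B → no match
C → no match
D → no match
E → no match
F → no match
G → no match
Total matched: 1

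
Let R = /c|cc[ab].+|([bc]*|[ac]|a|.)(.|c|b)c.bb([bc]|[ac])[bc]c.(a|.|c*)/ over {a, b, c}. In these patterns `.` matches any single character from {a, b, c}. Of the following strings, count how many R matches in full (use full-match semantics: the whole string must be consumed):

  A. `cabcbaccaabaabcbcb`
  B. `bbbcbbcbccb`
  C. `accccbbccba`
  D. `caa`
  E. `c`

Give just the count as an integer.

1

A → no match
B → no match
C → no match
D → no match
E → match
Total matched: 1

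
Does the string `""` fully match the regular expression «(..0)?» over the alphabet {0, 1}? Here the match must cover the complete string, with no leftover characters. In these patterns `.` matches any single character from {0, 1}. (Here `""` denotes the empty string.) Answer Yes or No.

Yes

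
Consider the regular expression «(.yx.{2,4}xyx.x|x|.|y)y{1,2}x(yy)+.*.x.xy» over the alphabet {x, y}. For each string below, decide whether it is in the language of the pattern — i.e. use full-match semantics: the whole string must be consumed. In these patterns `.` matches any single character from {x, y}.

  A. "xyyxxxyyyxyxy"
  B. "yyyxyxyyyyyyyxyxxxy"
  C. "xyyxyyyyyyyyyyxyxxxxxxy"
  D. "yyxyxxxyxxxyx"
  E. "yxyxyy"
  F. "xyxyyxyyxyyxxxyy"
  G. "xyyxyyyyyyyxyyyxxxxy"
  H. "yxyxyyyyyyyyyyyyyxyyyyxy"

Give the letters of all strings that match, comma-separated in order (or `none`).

C, G

A → no match
B → no match
C → match
D → no match — must end with "xy"
E. "yxyxyy" → no match — must end with "xy"
F → no match — must end with "xy"
G → match
H → no match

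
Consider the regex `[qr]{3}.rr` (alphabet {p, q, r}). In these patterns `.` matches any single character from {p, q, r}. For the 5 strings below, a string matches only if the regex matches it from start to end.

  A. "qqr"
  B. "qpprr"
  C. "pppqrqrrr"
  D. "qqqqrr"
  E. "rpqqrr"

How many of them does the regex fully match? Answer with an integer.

A → no match — must end with "rr"
B → no match
C → no match
D → match
E → no match
Total matched: 1

1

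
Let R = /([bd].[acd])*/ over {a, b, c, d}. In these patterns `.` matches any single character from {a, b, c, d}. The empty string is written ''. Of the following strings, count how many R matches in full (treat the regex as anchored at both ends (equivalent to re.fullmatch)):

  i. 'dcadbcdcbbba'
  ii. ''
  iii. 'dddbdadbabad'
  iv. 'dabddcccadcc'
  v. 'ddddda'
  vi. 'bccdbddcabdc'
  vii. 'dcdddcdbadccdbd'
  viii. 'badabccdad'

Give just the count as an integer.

i → no match
ii → match
iii → match
iv → no match
v → match
vi → match
vii → match
viii → no match
Total matched: 5

5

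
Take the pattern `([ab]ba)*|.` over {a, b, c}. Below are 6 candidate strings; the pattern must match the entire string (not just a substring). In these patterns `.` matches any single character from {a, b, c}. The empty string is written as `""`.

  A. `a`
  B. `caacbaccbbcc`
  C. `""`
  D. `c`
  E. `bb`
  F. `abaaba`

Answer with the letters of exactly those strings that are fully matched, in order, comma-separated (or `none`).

A. `a` → match
B. `caacbaccbbcc` → no match
C. `""` → match
D. `c` → match
E. `bb` → no match
F. `abaaba` → match

A, C, D, F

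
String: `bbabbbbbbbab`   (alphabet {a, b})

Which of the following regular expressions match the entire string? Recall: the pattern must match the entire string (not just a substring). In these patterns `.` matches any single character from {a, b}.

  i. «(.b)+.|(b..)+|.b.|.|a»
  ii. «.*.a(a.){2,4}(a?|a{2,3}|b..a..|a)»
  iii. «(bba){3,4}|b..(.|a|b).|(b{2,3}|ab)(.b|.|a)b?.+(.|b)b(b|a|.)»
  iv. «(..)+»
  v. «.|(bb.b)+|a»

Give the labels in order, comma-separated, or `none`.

i → match
ii → no match
iii → no match
iv → match
v → match

i, iv, v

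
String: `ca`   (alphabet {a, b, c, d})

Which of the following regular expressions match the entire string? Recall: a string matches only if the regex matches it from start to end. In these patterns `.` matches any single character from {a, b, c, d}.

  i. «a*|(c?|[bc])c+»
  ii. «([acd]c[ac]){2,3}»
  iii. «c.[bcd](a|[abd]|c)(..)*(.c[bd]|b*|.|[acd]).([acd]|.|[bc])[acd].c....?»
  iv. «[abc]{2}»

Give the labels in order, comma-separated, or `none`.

i → no match
ii → no match
iii → no match
iv → match

iv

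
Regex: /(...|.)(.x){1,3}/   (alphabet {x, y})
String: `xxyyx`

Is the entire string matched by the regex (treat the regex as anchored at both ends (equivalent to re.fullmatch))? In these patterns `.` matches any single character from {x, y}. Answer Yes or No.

Yes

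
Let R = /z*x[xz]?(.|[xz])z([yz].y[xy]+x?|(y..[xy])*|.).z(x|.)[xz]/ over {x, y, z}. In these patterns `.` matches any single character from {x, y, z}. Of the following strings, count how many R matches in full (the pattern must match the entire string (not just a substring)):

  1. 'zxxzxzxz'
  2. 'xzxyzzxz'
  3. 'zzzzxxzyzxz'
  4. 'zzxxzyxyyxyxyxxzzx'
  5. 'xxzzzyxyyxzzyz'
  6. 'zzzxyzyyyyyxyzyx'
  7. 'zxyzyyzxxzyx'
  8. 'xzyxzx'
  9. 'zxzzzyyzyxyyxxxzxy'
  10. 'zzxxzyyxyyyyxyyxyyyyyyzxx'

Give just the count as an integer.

7

1 → match
2 → no match
3 → match
4 → match
5 → match
6 → match
7 → match
8 → no match
9 → no match
10 → match
Total matched: 7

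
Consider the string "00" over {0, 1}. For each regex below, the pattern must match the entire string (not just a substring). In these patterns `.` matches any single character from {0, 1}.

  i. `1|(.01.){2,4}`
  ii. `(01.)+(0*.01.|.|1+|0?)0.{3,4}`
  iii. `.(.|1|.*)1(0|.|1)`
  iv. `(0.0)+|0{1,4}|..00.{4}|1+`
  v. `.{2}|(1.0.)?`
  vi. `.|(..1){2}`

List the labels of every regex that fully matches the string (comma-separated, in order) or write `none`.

iv, v

i → no match
ii → no match — must start with "01"
iii → no match
iv → match
v → match
vi → no match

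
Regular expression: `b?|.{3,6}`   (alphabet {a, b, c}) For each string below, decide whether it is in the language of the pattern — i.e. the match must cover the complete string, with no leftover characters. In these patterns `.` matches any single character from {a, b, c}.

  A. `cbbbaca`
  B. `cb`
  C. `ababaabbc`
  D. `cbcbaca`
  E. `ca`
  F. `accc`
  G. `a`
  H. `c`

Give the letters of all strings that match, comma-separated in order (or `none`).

A → no match
B → no match
C → no match
D → no match
E → no match
F → match
G → no match
H → no match

F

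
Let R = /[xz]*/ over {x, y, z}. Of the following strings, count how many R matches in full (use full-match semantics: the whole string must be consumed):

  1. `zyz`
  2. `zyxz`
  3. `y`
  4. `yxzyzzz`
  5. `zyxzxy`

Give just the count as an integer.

0

1 → no match
2 → no match
3 → no match
4 → no match
5 → no match
Total matched: 0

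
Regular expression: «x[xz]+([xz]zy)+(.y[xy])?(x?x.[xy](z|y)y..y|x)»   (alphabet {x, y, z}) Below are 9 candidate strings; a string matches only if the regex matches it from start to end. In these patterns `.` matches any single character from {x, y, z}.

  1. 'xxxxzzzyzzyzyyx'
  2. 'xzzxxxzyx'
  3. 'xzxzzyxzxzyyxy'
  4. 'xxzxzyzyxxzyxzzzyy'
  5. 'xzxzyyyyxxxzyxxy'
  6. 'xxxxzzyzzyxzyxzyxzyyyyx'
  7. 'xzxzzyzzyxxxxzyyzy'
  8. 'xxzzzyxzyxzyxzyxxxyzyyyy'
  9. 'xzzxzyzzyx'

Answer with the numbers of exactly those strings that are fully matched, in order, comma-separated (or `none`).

1, 2, 3, 5, 6, 7, 8, 9

1 → match
2 → match
3 → match
4 → no match
5 → match
6 → match
7 → match
8 → match
9 → match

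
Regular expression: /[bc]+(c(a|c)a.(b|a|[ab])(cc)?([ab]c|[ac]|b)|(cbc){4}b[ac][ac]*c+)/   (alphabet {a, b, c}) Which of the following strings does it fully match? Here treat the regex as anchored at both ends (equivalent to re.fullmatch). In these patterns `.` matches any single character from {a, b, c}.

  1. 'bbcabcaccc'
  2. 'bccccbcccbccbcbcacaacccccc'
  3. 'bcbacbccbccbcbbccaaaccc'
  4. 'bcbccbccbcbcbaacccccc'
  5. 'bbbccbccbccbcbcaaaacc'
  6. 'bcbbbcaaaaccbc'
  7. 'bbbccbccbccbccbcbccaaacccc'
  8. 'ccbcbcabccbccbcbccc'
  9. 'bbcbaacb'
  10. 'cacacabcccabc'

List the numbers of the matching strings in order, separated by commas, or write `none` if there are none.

6, 7

1 → no match
2 → no match
3 → no match
4 → no match
5 → no match
6 → match
7 → match
8 → no match
9 → no match
10 → no match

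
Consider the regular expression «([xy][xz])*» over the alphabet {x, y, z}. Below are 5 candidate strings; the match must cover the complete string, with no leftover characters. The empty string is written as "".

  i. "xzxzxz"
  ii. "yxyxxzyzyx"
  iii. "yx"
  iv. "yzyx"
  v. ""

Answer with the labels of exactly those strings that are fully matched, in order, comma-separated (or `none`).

i. "xzxzxz" → match
ii. "yxyxxzyzyx" → match
iii. "yx" → match
iv. "yzyx" → match
v. "" → match

i, ii, iii, iv, v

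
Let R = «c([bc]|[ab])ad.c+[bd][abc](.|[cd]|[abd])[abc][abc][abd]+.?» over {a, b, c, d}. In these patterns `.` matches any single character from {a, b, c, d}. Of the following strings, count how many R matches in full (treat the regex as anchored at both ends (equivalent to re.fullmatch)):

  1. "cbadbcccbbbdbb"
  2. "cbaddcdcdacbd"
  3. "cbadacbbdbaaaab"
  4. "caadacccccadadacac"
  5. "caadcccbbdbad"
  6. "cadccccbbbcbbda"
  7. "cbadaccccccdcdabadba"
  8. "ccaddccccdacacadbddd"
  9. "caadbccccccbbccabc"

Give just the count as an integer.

6

1 → no match
2 → match
3 → match
4 → no match
5 → match
6 → no match
7 → match
8 → match
9 → match
Total matched: 6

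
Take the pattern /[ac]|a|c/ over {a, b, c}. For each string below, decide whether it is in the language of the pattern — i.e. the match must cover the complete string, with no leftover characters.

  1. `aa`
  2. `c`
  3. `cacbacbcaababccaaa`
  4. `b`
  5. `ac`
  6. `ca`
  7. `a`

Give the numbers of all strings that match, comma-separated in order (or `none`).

2, 7

1 → no match
2 → match
3 → no match
4 → no match
5 → no match
6 → no match
7 → match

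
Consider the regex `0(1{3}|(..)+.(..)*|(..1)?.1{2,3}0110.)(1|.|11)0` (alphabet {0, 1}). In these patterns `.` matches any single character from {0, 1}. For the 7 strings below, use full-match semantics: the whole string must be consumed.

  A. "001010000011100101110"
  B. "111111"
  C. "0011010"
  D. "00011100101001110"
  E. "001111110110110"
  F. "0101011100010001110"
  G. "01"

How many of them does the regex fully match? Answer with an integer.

A → match
B. "111111" → no match — must start with "0"
C. "0011010" → no match
D → match
E → match
F → match
G. "01" → no match — must end with "0"
Total matched: 4

4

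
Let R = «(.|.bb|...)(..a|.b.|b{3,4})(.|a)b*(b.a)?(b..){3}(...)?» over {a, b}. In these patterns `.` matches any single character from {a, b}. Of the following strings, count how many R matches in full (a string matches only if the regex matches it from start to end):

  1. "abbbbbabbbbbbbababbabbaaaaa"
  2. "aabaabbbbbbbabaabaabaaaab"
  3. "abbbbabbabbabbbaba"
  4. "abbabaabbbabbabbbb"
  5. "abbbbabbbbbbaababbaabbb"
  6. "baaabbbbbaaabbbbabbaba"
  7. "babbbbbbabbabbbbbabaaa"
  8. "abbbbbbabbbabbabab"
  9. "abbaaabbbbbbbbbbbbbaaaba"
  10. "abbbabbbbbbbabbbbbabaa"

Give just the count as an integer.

8

1 → match
2 → match
3 → match
4 → match
5 → match
6 → no match
7 → no match
8 → match
9 → match
10 → match
Total matched: 8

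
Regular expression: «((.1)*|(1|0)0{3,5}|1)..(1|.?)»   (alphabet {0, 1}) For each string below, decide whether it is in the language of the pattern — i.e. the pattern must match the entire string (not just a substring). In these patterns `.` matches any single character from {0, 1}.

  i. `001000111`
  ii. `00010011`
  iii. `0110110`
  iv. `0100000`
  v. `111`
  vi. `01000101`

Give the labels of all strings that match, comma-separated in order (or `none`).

v

i → no match
ii → no match
iii → no match
iv → no match
v → match
vi → no match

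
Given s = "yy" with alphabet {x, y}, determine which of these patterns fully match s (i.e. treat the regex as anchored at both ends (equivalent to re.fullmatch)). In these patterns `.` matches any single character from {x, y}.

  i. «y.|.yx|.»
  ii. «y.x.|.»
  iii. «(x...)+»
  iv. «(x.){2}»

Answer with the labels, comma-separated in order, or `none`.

i

i → match
ii → no match
iii → no match — must start with "x"
iv → no match — must start with "x"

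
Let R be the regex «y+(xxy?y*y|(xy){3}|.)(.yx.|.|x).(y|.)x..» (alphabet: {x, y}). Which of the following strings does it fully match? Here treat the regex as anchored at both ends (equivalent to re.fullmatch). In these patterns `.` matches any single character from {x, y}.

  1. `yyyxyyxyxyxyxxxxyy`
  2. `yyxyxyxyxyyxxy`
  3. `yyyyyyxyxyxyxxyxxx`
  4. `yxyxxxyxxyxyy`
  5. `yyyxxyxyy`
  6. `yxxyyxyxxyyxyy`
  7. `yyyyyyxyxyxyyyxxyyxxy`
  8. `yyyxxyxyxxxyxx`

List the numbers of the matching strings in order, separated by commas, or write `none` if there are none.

2, 3, 5, 6, 7

1 → no match
2 → match
3 → match
4 → no match
5 → match
6 → match
7 → match
8 → no match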